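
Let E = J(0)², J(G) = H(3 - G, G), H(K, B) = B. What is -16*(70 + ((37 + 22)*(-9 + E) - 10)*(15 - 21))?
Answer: -53056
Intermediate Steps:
J(G) = G
E = 0 (E = 0² = 0)
-16*(70 + ((37 + 22)*(-9 + E) - 10)*(15 - 21)) = -16*(70 + ((37 + 22)*(-9 + 0) - 10)*(15 - 21)) = -16*(70 + (59*(-9) - 10)*(-6)) = -16*(70 + (-531 - 10)*(-6)) = -16*(70 - 541*(-6)) = -16*(70 + 3246) = -16*3316 = -53056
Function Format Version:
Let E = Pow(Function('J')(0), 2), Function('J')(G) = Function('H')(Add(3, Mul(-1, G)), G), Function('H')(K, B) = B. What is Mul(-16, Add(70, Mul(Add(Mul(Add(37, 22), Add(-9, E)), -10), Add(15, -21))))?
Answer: -53056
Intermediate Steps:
Function('J')(G) = G
E = 0 (E = Pow(0, 2) = 0)
Mul(-16, Add(70, Mul(Add(Mul(Add(37, 22), Add(-9, E)), -10), Add(15, -21)))) = Mul(-16, Add(70, Mul(Add(Mul(Add(37, 22), Add(-9, 0)), -10), Add(15, -21)))) = Mul(-16, Add(70, Mul(Add(Mul(59, -9), -10), -6))) = Mul(-16, Add(70, Mul(Add(-531, -10), -6))) = Mul(-16, Add(70, Mul(-541, -6))) = Mul(-16, Add(70, 3246)) = Mul(-16, 3316) = -53056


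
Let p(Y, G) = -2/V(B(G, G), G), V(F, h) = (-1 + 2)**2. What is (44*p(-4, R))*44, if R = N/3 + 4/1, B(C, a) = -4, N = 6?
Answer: -3872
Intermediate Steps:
V(F, h) = 1 (V(F, h) = 1**2 = 1)
R = 6 (R = 6/3 + 4/1 = 6*(1/3) + 4*1 = 2 + 4 = 6)
p(Y, G) = -2 (p(Y, G) = -2/1 = -2*1 = -2)
(44*p(-4, R))*44 = (44*(-2))*44 = -88*44 = -3872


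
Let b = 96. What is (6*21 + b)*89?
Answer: 19758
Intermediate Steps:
(6*21 + b)*89 = (6*21 + 96)*89 = (126 + 96)*89 = 222*89 = 19758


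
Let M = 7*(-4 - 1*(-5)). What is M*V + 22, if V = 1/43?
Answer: 953/43 ≈ 22.163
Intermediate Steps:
M = 7 (M = 7*(-4 + 5) = 7*1 = 7)
V = 1/43 ≈ 0.023256
M*V + 22 = 7*(1/43) + 22 = 7/43 + 22 = 953/43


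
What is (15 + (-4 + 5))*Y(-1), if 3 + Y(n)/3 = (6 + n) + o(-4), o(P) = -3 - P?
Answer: 144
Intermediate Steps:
Y(n) = 12 + 3*n (Y(n) = -9 + 3*((6 + n) + (-3 - 1*(-4))) = -9 + 3*((6 + n) + (-3 + 4)) = -9 + 3*((6 + n) + 1) = -9 + 3*(7 + n) = -9 + (21 + 3*n) = 12 + 3*n)
(15 + (-4 + 5))*Y(-1) = (15 + (-4 + 5))*(12 + 3*(-1)) = (15 + 1)*(12 - 3) = 16*9 = 144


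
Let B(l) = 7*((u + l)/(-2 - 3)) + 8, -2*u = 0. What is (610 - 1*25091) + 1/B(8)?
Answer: -391701/16 ≈ -24481.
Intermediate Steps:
u = 0 (u = -1/2*0 = 0)
B(l) = 8 - 7*l/5 (B(l) = 7*((0 + l)/(-2 - 3)) + 8 = 7*(l/(-5)) + 8 = 7*(l*(-1/5)) + 8 = 7*(-l/5) + 8 = -7*l/5 + 8 = 8 - 7*l/5)
(610 - 1*25091) + 1/B(8) = (610 - 1*25091) + 1/(8 - 7/5*8) = (610 - 25091) + 1/(8 - 56/5) = -24481 + 1/(-16/5) = -24481 - 5/16 = -391701/16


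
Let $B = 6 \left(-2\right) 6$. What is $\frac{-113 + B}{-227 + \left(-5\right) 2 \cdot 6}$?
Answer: $\frac{185}{287} \approx 0.6446$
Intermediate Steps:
$B = -72$ ($B = \left(-12\right) 6 = -72$)
$\frac{-113 + B}{-227 + \left(-5\right) 2 \cdot 6} = \frac{-113 - 72}{-227 + \left(-5\right) 2 \cdot 6} = - \frac{185}{-227 - 60} = - \frac{185}{-287} = \left(-185\right) \left(- \frac{1}{287}\right) = \frac{185}{287}$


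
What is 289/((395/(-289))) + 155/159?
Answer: -13218614/62805 ≈ -210.47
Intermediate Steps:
289/((395/(-289))) + 155/159 = 289/((395*(-1/289))) + 155*(1/159) = 289/(-395/289) + 155/159 = 289*(-289/395) + 155/159 = -83521/395 + 155/159 = -13218614/62805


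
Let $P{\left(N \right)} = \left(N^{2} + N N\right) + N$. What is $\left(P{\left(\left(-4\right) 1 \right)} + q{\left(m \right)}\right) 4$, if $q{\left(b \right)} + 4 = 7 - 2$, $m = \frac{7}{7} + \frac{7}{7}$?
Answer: $116$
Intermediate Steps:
$P{\left(N \right)} = N + 2 N^{2}$ ($P{\left(N \right)} = \left(N^{2} + N^{2}\right) + N = 2 N^{2} + N = N + 2 N^{2}$)
$m = 2$ ($m = 7 \cdot \frac{1}{7} + 7 \cdot \frac{1}{7} = 1 + 1 = 2$)
$q{\left(b \right)} = 1$ ($q{\left(b \right)} = -4 + \left(7 - 2\right) = -4 + 5 = 1$)
$\left(P{\left(\left(-4\right) 1 \right)} + q{\left(m \right)}\right) 4 = \left(\left(-4\right) 1 \left(1 + 2 \left(\left(-4\right) 1\right)\right) + 1\right) 4 = \left(- 4 \left(1 + 2 \left(-4\right)\right) + 1\right) 4 = \left(- 4 \left(1 - 8\right) + 1\right) 4 = \left(\left(-4\right) \left(-7\right) + 1\right) 4 = \left(28 + 1\right) 4 = 29 \cdot 4 = 116$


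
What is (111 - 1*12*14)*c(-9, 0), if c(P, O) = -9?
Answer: 513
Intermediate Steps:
(111 - 1*12*14)*c(-9, 0) = (111 - 1*12*14)*(-9) = (111 - 12*14)*(-9) = (111 - 168)*(-9) = -57*(-9) = 513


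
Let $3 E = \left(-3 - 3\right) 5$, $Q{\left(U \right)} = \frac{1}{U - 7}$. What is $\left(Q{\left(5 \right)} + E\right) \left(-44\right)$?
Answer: $462$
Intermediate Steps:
$Q{\left(U \right)} = \frac{1}{-7 + U}$
$E = -10$ ($E = \frac{\left(-3 - 3\right) 5}{3} = \frac{\left(-6\right) 5}{3} = \frac{1}{3} \left(-30\right) = -10$)
$\left(Q{\left(5 \right)} + E\right) \left(-44\right) = \left(\frac{1}{-7 + 5} - 10\right) \left(-44\right) = \left(\frac{1}{-2} - 10\right) \left(-44\right) = \left(- \frac{1}{2} - 10\right) \left(-44\right) = \left(- \frac{21}{2}\right) \left(-44\right) = 462$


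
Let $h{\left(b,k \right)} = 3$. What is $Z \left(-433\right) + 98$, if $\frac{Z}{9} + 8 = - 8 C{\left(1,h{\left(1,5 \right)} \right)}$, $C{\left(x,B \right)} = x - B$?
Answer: $-31078$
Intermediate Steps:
$Z = 72$ ($Z = -72 + 9 \left(- 8 \left(1 - 3\right)\right) = -72 + 9 \left(\left(-8\right) \left(-2\right)\right) = -72 + 9 \cdot 16 = -72 + 144 = 72$)
$Z \left(-433\right) + 98 = 72 \left(-433\right) + 98 = -31176 + 98 = -31078$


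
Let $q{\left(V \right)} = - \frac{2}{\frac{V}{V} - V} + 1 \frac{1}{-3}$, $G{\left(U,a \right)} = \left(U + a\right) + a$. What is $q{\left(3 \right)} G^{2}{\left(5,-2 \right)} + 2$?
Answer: $\frac{8}{3} \approx 2.6667$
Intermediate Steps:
$G{\left(U,a \right)} = U + 2 a$
$q{\left(V \right)} = - \frac{1}{3} - \frac{2}{1 - V}$ ($q{\left(V \right)} = - \frac{2}{1 - V} + 1 \left(- \frac{1}{3}\right) = - \frac{2}{1 - V} - \frac{1}{3} = - \frac{1}{3} - \frac{2}{1 - V}$)
$q{\left(3 \right)} G^{2}{\left(5,-2 \right)} + 2 = \frac{7 - 3}{3 \left(-1 + 3\right)} \left(5 + 2 \left(-2\right)\right)^{2} + 2 = \frac{7 - 3}{3 \cdot 2} \left(5 - 4\right)^{2} + 2 = \frac{1}{3} \cdot \frac{1}{2} \cdot 4 \cdot 1^{2} + 2 = \frac{2}{3} \cdot 1 + 2 = \frac{2}{3} + 2 = \frac{8}{3}$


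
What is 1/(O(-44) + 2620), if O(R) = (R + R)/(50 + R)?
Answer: 3/7816 ≈ 0.00038383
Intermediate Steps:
O(R) = 2*R/(50 + R) (O(R) = (2*R)/(50 + R) = 2*R/(50 + R))
1/(O(-44) + 2620) = 1/(2*(-44)/(50 - 44) + 2620) = 1/(2*(-44)/6 + 2620) = 1/(2*(-44)*(1/6) + 2620) = 1/(-44/3 + 2620) = 1/(7816/3) = 3/7816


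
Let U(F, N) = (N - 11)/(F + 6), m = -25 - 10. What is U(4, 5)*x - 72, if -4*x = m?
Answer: -309/4 ≈ -77.250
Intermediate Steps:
m = -35
x = 35/4 (x = -¼*(-35) = 35/4 ≈ 8.7500)
U(F, N) = (-11 + N)/(6 + F)
U(4, 5)*x - 72 = ((-11 + 5)/(6 + 4))*(35/4) - 72 = (-6/10)*(35/4) - 72 = ((⅒)*(-6))*(35/4) - 72 = -⅗*35/4 - 72 = -21/4 - 72 = -309/4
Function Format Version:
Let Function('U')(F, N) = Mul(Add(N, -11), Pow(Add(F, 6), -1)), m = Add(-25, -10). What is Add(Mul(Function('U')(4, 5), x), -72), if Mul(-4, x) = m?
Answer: Rational(-309, 4) ≈ -77.250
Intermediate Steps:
m = -35
x = Rational(35, 4) (x = Mul(Rational(-1, 4), -35) = Rational(35, 4) ≈ 8.7500)
Function('U')(F, N) = Mul(Pow(Add(6, F), -1), Add(-11, N)) (Function('U')(F, N) = Mul(Add(-11, N), Pow(Add(6, F), -1)) = Mul(Pow(Add(6, F), -1), Add(-11, N)))
Add(Mul(Function('U')(4, 5), x), -72) = Add(Mul(Mul(Pow(Add(6, 4), -1), Add(-11, 5)), Rational(35, 4)), -72) = Add(Mul(Mul(Pow(10, -1), -6), Rational(35, 4)), -72) = Add(Mul(Mul(Rational(1, 10), -6), Rational(35, 4)), -72) = Add(Mul(Rational(-3, 5), Rational(35, 4)), -72) = Add(Rational(-21, 4), -72) = Rational(-309, 4)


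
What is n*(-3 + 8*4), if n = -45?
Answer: -1305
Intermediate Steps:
n*(-3 + 8*4) = -45*(-3 + 8*4) = -45*(-3 + 32) = -45*29 = -1305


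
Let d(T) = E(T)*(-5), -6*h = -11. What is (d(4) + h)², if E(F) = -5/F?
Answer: 9409/144 ≈ 65.340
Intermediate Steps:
h = 11/6 (h = -⅙*(-11) = 11/6 ≈ 1.8333)
d(T) = 25/T (d(T) = -5/T*(-5) = 25/T)
(d(4) + h)² = (25/4 + 11/6)² = (97/12)² = 9409/144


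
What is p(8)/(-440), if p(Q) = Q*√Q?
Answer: -2*√2/55 ≈ -0.051426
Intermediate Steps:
p(Q) = Q^(3/2)
p(8)/(-440) = 8^(3/2)/(-440) = (16*√2)*(-1/440) = -2*√2/55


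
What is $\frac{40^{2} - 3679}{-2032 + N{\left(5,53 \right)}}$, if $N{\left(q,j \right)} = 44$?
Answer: $\frac{297}{284} \approx 1.0458$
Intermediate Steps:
$\frac{40^{2} - 3679}{-2032 + N{\left(5,53 \right)}} = \frac{40^{2} - 3679}{-2032 + 44} = \frac{1600 - 3679}{-1988} = \left(-2079\right) \left(- \frac{1}{1988}\right) = \frac{297}{284}$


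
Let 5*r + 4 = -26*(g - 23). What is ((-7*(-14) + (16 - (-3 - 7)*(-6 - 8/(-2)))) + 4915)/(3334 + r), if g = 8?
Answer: 25045/17056 ≈ 1.4684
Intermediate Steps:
r = 386/5 (r = -⅘ + (-26*(8 - 23))/5 = -⅘ + (-26*(-15))/5 = -⅘ + (⅕)*390 = -⅘ + 78 = 386/5 ≈ 77.200)
((-7*(-14) + (16 - (-3 - 7)*(-6 - 8/(-2)))) + 4915)/(3334 + r) = ((-7*(-14) + (16 - (-3 - 7)*(-6 - 8/(-2)))) + 4915)/(3334 + 386/5) = ((98 + (16 - (-10)*(-6 - 8*(-½)))) + 4915)/(17056/5) = ((98 + (16 - (-10)*(-6 + 4))) + 4915)*(5/17056) = ((98 + (16 - (-10)*(-2))) + 4915)*(5/17056) = ((98 + (16 - 1*20)) + 4915)*(5/17056) = ((98 + (16 - 20)) + 4915)*(5/17056) = ((98 - 4) + 4915)*(5/17056) = (94 + 4915)*(5/17056) = 5009*(5/17056) = 25045/17056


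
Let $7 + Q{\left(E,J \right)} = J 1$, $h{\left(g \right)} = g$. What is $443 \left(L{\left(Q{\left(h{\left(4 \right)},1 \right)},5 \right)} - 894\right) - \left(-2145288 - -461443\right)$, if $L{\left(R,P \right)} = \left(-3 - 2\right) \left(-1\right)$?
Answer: $1290018$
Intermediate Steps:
$Q{\left(E,J \right)} = -7 + J$ ($Q{\left(E,J \right)} = -7 + J 1 = -7 + J$)
$L{\left(R,P \right)} = 5$ ($L{\left(R,P \right)} = \left(-5\right) \left(-1\right) = 5$)
$443 \left(L{\left(Q{\left(h{\left(4 \right)},1 \right)},5 \right)} - 894\right) - \left(-2145288 - -461443\right) = 443 \left(5 - 894\right) - \left(-2145288 - -461443\right) = 443 \left(-889\right) - \left(-2145288 + 461443\right) = -393827 - -1683845 = -393827 + 1683845 = 1290018$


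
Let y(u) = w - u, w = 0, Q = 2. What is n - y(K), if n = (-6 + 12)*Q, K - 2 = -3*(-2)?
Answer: 20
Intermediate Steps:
K = 8 (K = 2 - 3*(-2) = 2 + 6 = 8)
n = 12 (n = (-6 + 12)*2 = 6*2 = 12)
y(u) = -u (y(u) = 0 - u = -u)
n - y(K) = 12 - (-1)*8 = 12 - 1*(-8) = 12 + 8 = 20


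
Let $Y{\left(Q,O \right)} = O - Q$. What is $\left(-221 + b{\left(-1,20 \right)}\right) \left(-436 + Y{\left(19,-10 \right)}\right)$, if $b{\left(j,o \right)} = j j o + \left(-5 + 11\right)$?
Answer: $90675$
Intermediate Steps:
$b{\left(j,o \right)} = 6 + o j^{2}$ ($b{\left(j,o \right)} = j^{2} o + 6 = o j^{2} + 6 = 6 + o j^{2}$)
$\left(-221 + b{\left(-1,20 \right)}\right) \left(-436 + Y{\left(19,-10 \right)}\right) = \left(-221 + \left(6 + 20 \left(-1\right)^{2}\right)\right) \left(-436 - 29\right) = \left(-221 + \left(6 + 20 \cdot 1\right)\right) \left(-436 - 29\right) = \left(-221 + \left(6 + 20\right)\right) \left(-436 - 29\right) = \left(-221 + 26\right) \left(-465\right) = \left(-195\right) \left(-465\right) = 90675$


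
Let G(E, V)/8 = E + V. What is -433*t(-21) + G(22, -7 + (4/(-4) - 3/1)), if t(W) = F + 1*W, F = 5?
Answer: 7016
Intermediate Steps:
t(W) = 5 + W (t(W) = 5 + 1*W = 5 + W)
G(E, V) = 8*E + 8*V (G(E, V) = 8*(E + V) = 8*E + 8*V)
-433*t(-21) + G(22, -7 + (4/(-4) - 3/1)) = -433*(5 - 21) + (8*22 + 8*(-7 + (4/(-4) - 3/1))) = -433*(-16) + (176 + 8*(-7 + (4*(-¼) - 3*1))) = 6928 + (176 + 8*(-7 + (-1 - 3))) = 6928 + (176 + 8*(-7 - 4)) = 6928 + (176 + 8*(-11)) = 6928 + (176 - 88) = 6928 + 88 = 7016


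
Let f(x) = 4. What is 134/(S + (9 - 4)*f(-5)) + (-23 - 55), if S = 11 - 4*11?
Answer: -1148/13 ≈ -88.308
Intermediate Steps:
S = -33 (S = 11 - 44 = -33)
134/(S + (9 - 4)*f(-5)) + (-23 - 55) = 134/(-33 + (9 - 4)*4) + (-23 - 55) = 134/(-33 + 5*4) - 78 = 134/(-33 + 20) - 78 = 134/(-13) - 78 = -1/13*134 - 78 = -134/13 - 78 = -1148/13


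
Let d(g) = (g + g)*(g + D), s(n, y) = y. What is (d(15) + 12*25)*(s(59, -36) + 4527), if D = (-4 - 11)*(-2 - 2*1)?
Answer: 11452050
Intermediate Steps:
D = 60 (D = -15*(-2 - 2) = -15*(-4) = 60)
d(g) = 2*g*(60 + g) (d(g) = (g + g)*(g + 60) = (2*g)*(60 + g) = 2*g*(60 + g))
(d(15) + 12*25)*(s(59, -36) + 4527) = (2*15*(60 + 15) + 12*25)*(-36 + 4527) = (2*15*75 + 300)*4491 = (2250 + 300)*4491 = 2550*4491 = 11452050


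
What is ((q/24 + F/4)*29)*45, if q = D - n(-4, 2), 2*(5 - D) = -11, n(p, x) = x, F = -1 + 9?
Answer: 49155/16 ≈ 3072.2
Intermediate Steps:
F = 8
D = 21/2 (D = 5 - 1/2*(-11) = 5 + 11/2 = 21/2 ≈ 10.500)
q = 17/2 (q = 21/2 - 1*2 = 21/2 - 2 = 17/2 ≈ 8.5000)
((q/24 + F/4)*29)*45 = (((17/2)/24 + 8/4)*29)*45 = (((17/2)*(1/24) + 8*(1/4))*29)*45 = ((17/48 + 2)*29)*45 = ((113/48)*29)*45 = (3277/48)*45 = 49155/16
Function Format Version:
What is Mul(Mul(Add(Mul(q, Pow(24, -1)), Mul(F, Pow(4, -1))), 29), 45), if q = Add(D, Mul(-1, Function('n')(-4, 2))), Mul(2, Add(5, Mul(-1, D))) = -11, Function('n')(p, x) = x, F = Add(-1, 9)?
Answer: Rational(49155, 16) ≈ 3072.2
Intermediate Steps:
F = 8
D = Rational(21, 2) (D = Add(5, Mul(Rational(-1, 2), -11)) = Add(5, Rational(11, 2)) = Rational(21, 2) ≈ 10.500)
q = Rational(17, 2) (q = Add(Rational(21, 2), Mul(-1, 2)) = Add(Rational(21, 2), -2) = Rational(17, 2) ≈ 8.5000)
Mul(Mul(Add(Mul(q, Pow(24, -1)), Mul(F, Pow(4, -1))), 29), 45) = Mul(Mul(Add(Mul(Rational(17, 2), Pow(24, -1)), Mul(8, Pow(4, -1))), 29), 45) = Mul(Mul(Add(Mul(Rational(17, 2), Rational(1, 24)), Mul(8, Rational(1, 4))), 29), 45) = Mul(Mul(Add(Rational(17, 48), 2), 29), 45) = Mul(Mul(Rational(113, 48), 29), 45) = Mul(Rational(3277, 48), 45) = Rational(49155, 16)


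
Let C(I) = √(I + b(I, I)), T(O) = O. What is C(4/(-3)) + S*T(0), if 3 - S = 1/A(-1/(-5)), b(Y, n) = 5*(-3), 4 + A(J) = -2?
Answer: 7*I*√3/3 ≈ 4.0415*I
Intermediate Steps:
A(J) = -6 (A(J) = -4 - 2 = -6)
b(Y, n) = -15
S = 19/6 (S = 3 - 1/(-6) = 3 - 1*(-⅙) = 3 + ⅙ = 19/6 ≈ 3.1667)
C(I) = √(-15 + I) (C(I) = √(I - 15) = √(-15 + I))
C(4/(-3)) + S*T(0) = √(-15 + 4/(-3)) + (19/6)*0 = √(-15 + 4*(-⅓)) + 0 = √(-15 - 4/3) + 0 = √(-49/3) + 0 = 7*I*√3/3 + 0 = 7*I*√3/3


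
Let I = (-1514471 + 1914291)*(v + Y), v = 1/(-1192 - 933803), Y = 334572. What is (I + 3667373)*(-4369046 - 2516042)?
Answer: -172232376142344195137824/186999 ≈ -9.2103e+17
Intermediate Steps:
v = -1/934995 (v = 1/(-934995) = -1/934995 ≈ -1.0695e-6)
I = 25014590137822996/186999 (I = (-1514471 + 1914291)*(-1/934995 + 334572) = 399820*(312823147139/934995) = 25014590137822996/186999 ≈ 1.3377e+11)
(I + 3667373)*(-4369046 - 2516042) = (25014590137822996/186999 + 3667373)*(-4369046 - 2516042) = (25015275932906623/186999)*(-6885088) = -172232376142344195137824/186999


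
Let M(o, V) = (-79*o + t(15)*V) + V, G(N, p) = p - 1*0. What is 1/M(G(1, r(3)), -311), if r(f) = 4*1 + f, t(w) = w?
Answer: -1/5529 ≈ -0.00018086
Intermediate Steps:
r(f) = 4 + f
G(N, p) = p (G(N, p) = p + 0 = p)
M(o, V) = -79*o + 16*V (M(o, V) = (-79*o + 15*V) + V = -79*o + 16*V)
1/M(G(1, r(3)), -311) = 1/(-79*(4 + 3) + 16*(-311)) = 1/(-79*7 - 4976) = 1/(-553 - 4976) = 1/(-5529) = -1/5529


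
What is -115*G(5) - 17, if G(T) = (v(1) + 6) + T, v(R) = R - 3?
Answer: -1052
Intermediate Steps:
v(R) = -3 + R
G(T) = 4 + T (G(T) = ((-3 + 1) + 6) + T = (-2 + 6) + T = 4 + T)
-115*G(5) - 17 = -115*(4 + 5) - 17 = -115*9 - 17 = -1035 - 17 = -1052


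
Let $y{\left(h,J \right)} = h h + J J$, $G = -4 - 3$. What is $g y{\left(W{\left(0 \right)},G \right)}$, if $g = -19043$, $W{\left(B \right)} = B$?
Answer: $-933107$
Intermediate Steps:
$G = -7$ ($G = -4 - 3 = -7$)
$y{\left(h,J \right)} = J^{2} + h^{2}$ ($y{\left(h,J \right)} = h^{2} + J^{2} = J^{2} + h^{2}$)
$g y{\left(W{\left(0 \right)},G \right)} = - 19043 \left(\left(-7\right)^{2} + 0^{2}\right) = - 19043 \left(49 + 0\right) = \left(-19043\right) 49 = -933107$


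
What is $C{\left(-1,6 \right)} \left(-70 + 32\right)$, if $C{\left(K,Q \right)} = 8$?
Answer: $-304$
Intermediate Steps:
$C{\left(-1,6 \right)} \left(-70 + 32\right) = 8 \left(-70 + 32\right) = 8 \left(-38\right) = -304$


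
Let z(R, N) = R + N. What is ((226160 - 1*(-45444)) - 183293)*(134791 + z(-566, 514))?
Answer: 11898935829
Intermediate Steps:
z(R, N) = N + R
((226160 - 1*(-45444)) - 183293)*(134791 + z(-566, 514)) = ((226160 - 1*(-45444)) - 183293)*(134791 + (514 - 566)) = ((226160 + 45444) - 183293)*(134791 - 52) = (271604 - 183293)*134739 = 88311*134739 = 11898935829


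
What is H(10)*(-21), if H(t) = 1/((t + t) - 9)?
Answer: -21/11 ≈ -1.9091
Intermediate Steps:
H(t) = 1/(-9 + 2*t) (H(t) = 1/(2*t - 9) = 1/(-9 + 2*t))
H(10)*(-21) = -21/(-9 + 2*10) = -21/(-9 + 20) = -21/11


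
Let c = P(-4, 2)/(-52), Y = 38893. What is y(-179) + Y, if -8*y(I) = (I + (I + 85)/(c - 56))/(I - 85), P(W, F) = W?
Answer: 59717116721/1535424 ≈ 38893.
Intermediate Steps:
c = 1/13 (c = -4/(-52) = -4*(-1/52) = 1/13 ≈ 0.076923)
y(I) = -(-1105/727 + 714*I/727)/(8*(-85 + I)) (y(I) = -(I + (I + 85)/(1/13 - 56))/(8*(I - 85)) = -(I + (85 + I)/(-727/13))/(8*(-85 + I)) = -(I + (85 + I)*(-13/727))/(8*(-85 + I)) = -(I + (-1105/727 - 13*I/727))/(8*(-85 + I)) = -(-1105/727 + 714*I/727)/(8*(-85 + I)))
y(-179) + Y = 17*(65 - 42*(-179))/(5816*(-85 - 179)) + 38893 = (17/5816)*(65 + 7518)/(-264) + 38893 = (17/5816)*(-1/264)*7583 + 38893 = -128911/1535424 + 38893 = 59717116721/1535424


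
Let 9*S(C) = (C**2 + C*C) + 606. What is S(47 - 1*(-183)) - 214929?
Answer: -1827955/9 ≈ -2.0311e+5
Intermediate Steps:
S(C) = 202/3 + 2*C**2/9 (S(C) = ((C**2 + C*C) + 606)/9 = ((C**2 + C**2) + 606)/9 = (2*C**2 + 606)/9 = (606 + 2*C**2)/9 = 202/3 + 2*C**2/9)
S(47 - 1*(-183)) - 214929 = (202/3 + 2*(47 - 1*(-183))**2/9) - 214929 = (202/3 + 2*(47 + 183)**2/9) - 214929 = (202/3 + (2/9)*230**2) - 214929 = (202/3 + (2/9)*52900) - 214929 = (202/3 + 105800/9) - 214929 = 106406/9 - 214929 = -1827955/9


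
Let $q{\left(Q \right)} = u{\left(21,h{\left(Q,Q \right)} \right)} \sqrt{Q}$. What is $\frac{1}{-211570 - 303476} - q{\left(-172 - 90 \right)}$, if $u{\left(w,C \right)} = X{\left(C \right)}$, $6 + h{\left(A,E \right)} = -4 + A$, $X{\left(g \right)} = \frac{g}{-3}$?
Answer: $- \frac{1}{515046} - \frac{272 i \sqrt{262}}{3} \approx -1.9416 \cdot 10^{-6} - 1467.6 i$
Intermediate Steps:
$X{\left(g \right)} = - \frac{g}{3}$ ($X{\left(g \right)} = g \left(- \frac{1}{3}\right) = - \frac{g}{3}$)
$h{\left(A,E \right)} = -10 + A$ ($h{\left(A,E \right)} = -6 + \left(-4 + A\right) = -10 + A$)
$u{\left(w,C \right)} = - \frac{C}{3}$
$q{\left(Q \right)} = \sqrt{Q} \left(\frac{10}{3} - \frac{Q}{3}\right)$ ($q{\left(Q \right)} = - \frac{-10 + Q}{3} \sqrt{Q} = \left(\frac{10}{3} - \frac{Q}{3}\right) \sqrt{Q} = \sqrt{Q} \left(\frac{10}{3} - \frac{Q}{3}\right)$)
$\frac{1}{-211570 - 303476} - q{\left(-172 - 90 \right)} = \frac{1}{-211570 - 303476} - \frac{\sqrt{-172 - 90} \left(10 - \left(-172 - 90\right)\right)}{3} = \frac{1}{-515046} - \frac{\sqrt{-262} \left(10 - -262\right)}{3} = - \frac{1}{515046} - \frac{i \sqrt{262} \left(10 + 262\right)}{3} = - \frac{1}{515046} - \frac{1}{3} i \sqrt{262} \cdot 272 = - \frac{1}{515046} - \frac{272 i \sqrt{262}}{3}$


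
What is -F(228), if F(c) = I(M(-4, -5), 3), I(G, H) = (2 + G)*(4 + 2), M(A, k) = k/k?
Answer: -18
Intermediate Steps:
M(A, k) = 1
I(G, H) = 12 + 6*G (I(G, H) = (2 + G)*6 = 12 + 6*G)
F(c) = 18 (F(c) = 12 + 6*1 = 12 + 6 = 18)
-F(228) = -1*18 = -18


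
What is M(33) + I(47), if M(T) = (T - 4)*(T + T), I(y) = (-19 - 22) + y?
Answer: 1920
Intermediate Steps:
I(y) = -41 + y
M(T) = 2*T*(-4 + T) (M(T) = (-4 + T)*(2*T) = 2*T*(-4 + T))
M(33) + I(47) = 2*33*(-4 + 33) + (-41 + 47) = 2*33*29 + 6 = 1914 + 6 = 1920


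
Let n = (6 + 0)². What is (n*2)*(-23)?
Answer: -1656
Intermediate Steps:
n = 36 (n = 6² = 36)
(n*2)*(-23) = (36*2)*(-23) = 72*(-23) = -1656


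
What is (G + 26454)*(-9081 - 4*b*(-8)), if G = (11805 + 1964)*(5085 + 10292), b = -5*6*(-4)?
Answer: -1109794155447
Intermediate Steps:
b = 120 (b = -30*(-4) = 120)
G = 211725913 (G = 13769*15377 = 211725913)
(G + 26454)*(-9081 - 4*b*(-8)) = (211725913 + 26454)*(-9081 - 4*120*(-8)) = 211752367*(-9081 - 480*(-8)) = 211752367*(-9081 + 3840) = 211752367*(-5241) = -1109794155447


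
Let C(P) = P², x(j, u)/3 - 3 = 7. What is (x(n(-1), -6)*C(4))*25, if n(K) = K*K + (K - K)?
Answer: 12000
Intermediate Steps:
n(K) = K² (n(K) = K² + 0 = K²)
x(j, u) = 30 (x(j, u) = 9 + 3*7 = 9 + 21 = 30)
(x(n(-1), -6)*C(4))*25 = (30*4²)*25 = (30*16)*25 = 480*25 = 12000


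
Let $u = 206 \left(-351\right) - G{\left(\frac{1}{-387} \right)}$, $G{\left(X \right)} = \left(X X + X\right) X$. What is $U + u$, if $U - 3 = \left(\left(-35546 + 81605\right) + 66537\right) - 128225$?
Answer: $- \frac{5096591743382}{57960603} \approx -87932.0$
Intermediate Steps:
$G{\left(X \right)} = X \left(X + X^{2}\right)$ ($G{\left(X \right)} = \left(X^{2} + X\right) X = \left(X + X^{2}\right) X = X \left(X + X^{2}\right)$)
$u = - \frac{4190899360904}{57960603}$ ($u = 206 \left(-351\right) - \left(\frac{1}{-387}\right)^{2} \left(1 + \frac{1}{-387}\right) = -72306 - \left(- \frac{1}{387}\right)^{2} \left(1 - \frac{1}{387}\right) = -72306 - \frac{1}{149769} \cdot \frac{386}{387} = -72306 - \frac{386}{57960603} = - \frac{4190899360904}{57960603} \approx -72306.0$)
$U = -15626$ ($U = 3 + \left(\left(\left(-35546 + 81605\right) + 66537\right) - 128225\right) = 3 + \left(\left(46059 + 66537\right) - 128225\right) = 3 + \left(112596 - 128225\right) = 3 - 15629 = -15626$)
$U + u = -15626 - \frac{4190899360904}{57960603} = - \frac{5096591743382}{57960603}$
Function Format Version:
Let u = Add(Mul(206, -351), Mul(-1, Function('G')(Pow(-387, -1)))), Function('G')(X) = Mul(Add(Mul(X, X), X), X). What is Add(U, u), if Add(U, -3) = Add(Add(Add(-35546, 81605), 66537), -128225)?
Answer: Rational(-5096591743382, 57960603) ≈ -87932.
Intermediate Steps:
Function('G')(X) = Mul(X, Add(X, Pow(X, 2))) (Function('G')(X) = Mul(Add(Pow(X, 2), X), X) = Mul(Add(X, Pow(X, 2)), X) = Mul(X, Add(X, Pow(X, 2))))
u = Rational(-4190899360904, 57960603) (u = Add(Mul(206, -351), Mul(-1, Mul(Pow(Pow(-387, -1), 2), Add(1, Pow(-387, -1))))) = Add(-72306, Mul(-1, Mul(Pow(Rational(-1, 387), 2), Add(1, Rational(-1, 387))))) = Add(-72306, Mul(-1, Mul(Rational(1, 149769), Rational(386, 387)))) = Add(-72306, Mul(-1, Rational(386, 57960603))) = Add(-72306, Rational(-386, 57960603)) = Rational(-4190899360904, 57960603) ≈ -72306.)
U = -15626 (U = Add(3, Add(Add(Add(-35546, 81605), 66537), -128225)) = Add(3, Add(Add(46059, 66537), -128225)) = Add(3, Add(112596, -128225)) = Add(3, -15629) = -15626)
Add(U, u) = Add(-15626, Rational(-4190899360904, 57960603)) = Rational(-5096591743382, 57960603)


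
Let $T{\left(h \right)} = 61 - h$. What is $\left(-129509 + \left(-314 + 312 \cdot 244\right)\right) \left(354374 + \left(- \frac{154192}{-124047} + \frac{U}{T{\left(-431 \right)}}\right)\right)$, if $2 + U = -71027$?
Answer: $- \frac{386946009666697505}{20343708} \approx -1.902 \cdot 10^{10}$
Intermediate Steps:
$U = -71029$ ($U = -2 - 71027 = -71029$)
$\left(-129509 + \left(-314 + 312 \cdot 244\right)\right) \left(354374 + \left(- \frac{154192}{-124047} + \frac{U}{T{\left(-431 \right)}}\right)\right) = \left(-129509 + \left(-314 + 312 \cdot 244\right)\right) \left(354374 - \left(- \frac{154192}{124047} + \frac{71029}{61 - -431}\right)\right) = \left(-129509 + \left(-314 + 76128\right)\right) \left(354374 - \left(- \frac{154192}{124047} + \frac{71029}{61 + 431}\right)\right) = \left(-129509 + 75814\right) \left(354374 + \left(\frac{154192}{124047} - \frac{71029}{492}\right)\right) = - 53695 \left(354374 + \left(\frac{154192}{124047} - \frac{71029}{492}\right)\right) = - 53695 \left(354374 - \frac{2911690633}{20343708}\right) = \left(-53695\right) \frac{7206369488159}{20343708} = - \frac{386946009666697505}{20343708}$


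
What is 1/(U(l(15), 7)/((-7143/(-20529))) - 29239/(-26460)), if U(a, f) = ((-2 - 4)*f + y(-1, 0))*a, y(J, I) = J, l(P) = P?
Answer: -9000180/16673972863 ≈ -0.00053977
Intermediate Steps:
U(a, f) = a*(-1 - 6*f) (U(a, f) = ((-2 - 4)*f - 1)*a = (-6*f - 1)*a = (-1 - 6*f)*a = a*(-1 - 6*f))
1/(U(l(15), 7)/((-7143/(-20529))) - 29239/(-26460)) = 1/((-1*15*(1 + 6*7))/((-7143/(-20529))) - 29239/(-26460)) = 1/((-1*15*(1 + 42))/((-7143*(-1/20529))) - 29239*(-1/26460)) = 1/((-1*15*43)/(2381/6843) + 4177/3780) = 1/(-645*6843/2381 + 4177/3780) = 1/(-4413735/2381 + 4177/3780) = 1/(-16673972863/9000180) = -9000180/16673972863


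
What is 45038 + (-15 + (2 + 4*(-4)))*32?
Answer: 44110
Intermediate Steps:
45038 + (-15 + (2 + 4*(-4)))*32 = 45038 + (-15 + (2 - 16))*32 = 45038 + (-15 - 14)*32 = 45038 - 29*32 = 45038 - 928 = 44110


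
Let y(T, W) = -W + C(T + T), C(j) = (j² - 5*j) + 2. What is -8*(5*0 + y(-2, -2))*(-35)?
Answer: 11200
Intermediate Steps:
C(j) = 2 + j² - 5*j
y(T, W) = 2 - W - 10*T + 4*T² (y(T, W) = -W + (2 + (T + T)² - 5*(T + T)) = -W + (2 + (2*T)² - 10*T) = -W + (2 + 4*T² - 10*T) = -W + (2 - 10*T + 4*T²) = 2 - W - 10*T + 4*T²)
-8*(5*0 + y(-2, -2))*(-35) = -8*(5*0 + (2 - 1*(-2) - 10*(-2) + 4*(-2)²))*(-35) = -8*(0 + (2 + 2 + 20 + 4*4))*(-35) = -8*(0 + (2 + 2 + 20 + 16))*(-35) = -8*(0 + 40)*(-35) = -8*40*(-35) = -320*(-35) = 11200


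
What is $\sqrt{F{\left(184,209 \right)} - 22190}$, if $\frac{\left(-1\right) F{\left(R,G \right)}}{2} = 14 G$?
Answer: $i \sqrt{28042} \approx 167.46 i$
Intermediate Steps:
$F{\left(R,G \right)} = - 28 G$ ($F{\left(R,G \right)} = - 2 \cdot 14 G = - 28 G$)
$\sqrt{F{\left(184,209 \right)} - 22190} = \sqrt{\left(-28\right) 209 - 22190} = \sqrt{-5852 - 22190} = \sqrt{-28042} = i \sqrt{28042}$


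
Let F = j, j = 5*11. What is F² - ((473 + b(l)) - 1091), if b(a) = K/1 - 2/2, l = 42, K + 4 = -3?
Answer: 3651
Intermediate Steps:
K = -7 (K = -4 - 3 = -7)
b(a) = -8 (b(a) = -7/1 - 2/2 = -7*1 - 2*½ = -7 - 1 = -8)
j = 55
F = 55
F² - ((473 + b(l)) - 1091) = 55² - ((473 - 8) - 1091) = 3025 - (465 - 1091) = 3025 - 1*(-626) = 3025 + 626 = 3651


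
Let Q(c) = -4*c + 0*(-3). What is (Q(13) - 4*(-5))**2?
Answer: 1024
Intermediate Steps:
Q(c) = -4*c (Q(c) = -4*c + 0 = -4*c)
(Q(13) - 4*(-5))**2 = (-4*13 - 4*(-5))**2 = (-52 + 20)**2 = (-32)**2 = 1024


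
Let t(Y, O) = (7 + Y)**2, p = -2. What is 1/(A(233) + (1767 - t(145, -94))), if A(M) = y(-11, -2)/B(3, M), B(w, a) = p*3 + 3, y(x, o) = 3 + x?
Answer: -3/64003 ≈ -4.6873e-5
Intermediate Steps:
B(w, a) = -3 (B(w, a) = -2*3 + 3 = -6 + 3 = -3)
A(M) = 8/3 (A(M) = (3 - 11)/(-3) = -8*(-1/3) = 8/3)
1/(A(233) + (1767 - t(145, -94))) = 1/(8/3 + (1767 - (7 + 145)**2)) = 1/(8/3 + (1767 - 1*152**2)) = 1/(8/3 + (1767 - 1*23104)) = 1/(8/3 + (1767 - 23104)) = 1/(8/3 - 21337) = 1/(-64003/3) = -3/64003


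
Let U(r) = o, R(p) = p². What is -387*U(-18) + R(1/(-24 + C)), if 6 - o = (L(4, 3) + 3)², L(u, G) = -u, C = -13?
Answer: -2649014/1369 ≈ -1935.0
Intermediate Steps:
o = 5 (o = 6 - (-1*4 + 3)² = 6 - (-4 + 3)² = 6 - 1*(-1)² = 6 - 1*1 = 6 - 1 = 5)
U(r) = 5
-387*U(-18) + R(1/(-24 + C)) = -387*5 + (1/(-24 - 13))² = -1935 + (1/(-37))² = -1935 + (-1/37)² = -1935 + 1/1369 = -2649014/1369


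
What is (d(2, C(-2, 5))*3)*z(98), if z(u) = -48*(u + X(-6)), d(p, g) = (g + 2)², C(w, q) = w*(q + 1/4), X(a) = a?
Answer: -957168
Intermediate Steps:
C(w, q) = w*(¼ + q) (C(w, q) = w*(q + ¼) = w*(¼ + q))
d(p, g) = (2 + g)²
z(u) = 288 - 48*u (z(u) = -48*(u - 6) = -48*(-6 + u) = 288 - 48*u)
(d(2, C(-2, 5))*3)*z(98) = ((2 - 2*(¼ + 5))²*3)*(288 - 48*98) = ((2 - 2*21/4)²*3)*(288 - 4704) = ((2 - 21/2)²*3)*(-4416) = ((-17/2)²*3)*(-4416) = ((289/4)*3)*(-4416) = (867/4)*(-4416) = -957168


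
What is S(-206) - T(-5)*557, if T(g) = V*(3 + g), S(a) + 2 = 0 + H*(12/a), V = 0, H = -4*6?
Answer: -62/103 ≈ -0.60194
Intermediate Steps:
H = -24
S(a) = -2 - 288/a (S(a) = -2 + (0 - 288/a) = -2 - 288/a)
T(g) = 0 (T(g) = 0*(3 + g) = 0)
S(-206) - T(-5)*557 = (-2 - 288/(-206)) - 0*557 = (-2 - 288*(-1/206)) - 1*0 = (-2 + 144/103) + 0 = -62/103 + 0 = -62/103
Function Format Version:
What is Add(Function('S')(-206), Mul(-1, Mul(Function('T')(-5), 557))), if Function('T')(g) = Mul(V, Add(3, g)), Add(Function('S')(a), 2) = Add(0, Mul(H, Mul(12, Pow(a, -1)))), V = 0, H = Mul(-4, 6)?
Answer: Rational(-62, 103) ≈ -0.60194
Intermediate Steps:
H = -24
Function('S')(a) = Add(-2, Mul(-288, Pow(a, -1))) (Function('S')(a) = Add(-2, Add(0, Mul(-24, Mul(12, Pow(a, -1))))) = Add(-2, Add(0, Mul(-288, Pow(a, -1)))) = Add(-2, Mul(-288, Pow(a, -1))))
Function('T')(g) = 0 (Function('T')(g) = Mul(0, Add(3, g)) = 0)
Add(Function('S')(-206), Mul(-1, Mul(Function('T')(-5), 557))) = Add(Add(-2, Mul(-288, Pow(-206, -1))), Mul(-1, Mul(0, 557))) = Add(Add(-2, Mul(-288, Rational(-1, 206))), Mul(-1, 0)) = Add(Add(-2, Rational(144, 103)), 0) = Add(Rational(-62, 103), 0) = Rational(-62, 103)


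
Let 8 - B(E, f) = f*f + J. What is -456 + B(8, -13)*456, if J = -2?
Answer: -72960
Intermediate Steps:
B(E, f) = 10 - f² (B(E, f) = 8 - (f*f - 2) = 8 - (f² - 2) = 8 - (-2 + f²) = 8 + (2 - f²) = 10 - f²)
-456 + B(8, -13)*456 = -456 + (10 - 1*(-13)²)*456 = -456 + (10 - 1*169)*456 = -456 + (10 - 169)*456 = -456 - 159*456 = -456 - 72504 = -72960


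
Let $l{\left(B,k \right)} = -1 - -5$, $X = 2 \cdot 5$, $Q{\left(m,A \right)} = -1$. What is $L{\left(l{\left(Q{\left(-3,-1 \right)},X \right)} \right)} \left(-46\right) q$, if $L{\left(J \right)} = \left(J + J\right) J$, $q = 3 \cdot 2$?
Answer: $-8832$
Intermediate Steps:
$X = 10$
$q = 6$
$l{\left(B,k \right)} = 4$ ($l{\left(B,k \right)} = -1 + 5 = 4$)
$L{\left(J \right)} = 2 J^{2}$ ($L{\left(J \right)} = 2 J J = 2 J^{2}$)
$L{\left(l{\left(Q{\left(-3,-1 \right)},X \right)} \right)} \left(-46\right) q = 2 \cdot 4^{2} \left(-46\right) 6 = 2 \cdot 16 \left(-46\right) 6 = 32 \left(-46\right) 6 = \left(-1472\right) 6 = -8832$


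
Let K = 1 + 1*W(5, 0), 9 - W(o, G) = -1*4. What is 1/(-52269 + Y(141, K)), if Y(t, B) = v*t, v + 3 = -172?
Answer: -1/76944 ≈ -1.2996e-5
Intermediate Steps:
v = -175 (v = -3 - 172 = -175)
W(o, G) = 13 (W(o, G) = 9 - (-1)*4 = 9 - 1*(-4) = 9 + 4 = 13)
K = 14 (K = 1 + 1*13 = 1 + 13 = 14)
Y(t, B) = -175*t
1/(-52269 + Y(141, K)) = 1/(-52269 - 175*141) = 1/(-52269 - 24675) = 1/(-76944) = -1/76944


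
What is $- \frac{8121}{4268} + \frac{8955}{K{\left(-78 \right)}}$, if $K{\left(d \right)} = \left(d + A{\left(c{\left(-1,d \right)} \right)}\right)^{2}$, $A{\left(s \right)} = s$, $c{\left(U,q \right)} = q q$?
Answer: $- \frac{184913374}{97194097} \approx -1.9025$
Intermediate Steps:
$c{\left(U,q \right)} = q^{2}$
$K{\left(d \right)} = \left(d + d^{2}\right)^{2}$
$- \frac{8121}{4268} + \frac{8955}{K{\left(-78 \right)}} = - \frac{8121}{4268} + \frac{8955}{\left(-78\right)^{2} \left(1 - 78\right)^{2}} = \left(-8121\right) \frac{1}{4268} + \frac{8955}{6084 \left(-77\right)^{2}} = - \frac{8121}{4268} + \frac{8955}{6084 \cdot 5929} = - \frac{8121}{4268} + \frac{8955}{36072036} = - \frac{8121}{4268} + 8955 \cdot \frac{1}{36072036} = - \frac{8121}{4268} + \frac{995}{4008004} = - \frac{184913374}{97194097}$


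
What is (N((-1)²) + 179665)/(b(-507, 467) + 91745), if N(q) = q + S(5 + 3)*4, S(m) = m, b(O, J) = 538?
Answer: 179698/92283 ≈ 1.9472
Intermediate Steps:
N(q) = 32 + q (N(q) = q + (5 + 3)*4 = q + 8*4 = q + 32 = 32 + q)
(N((-1)²) + 179665)/(b(-507, 467) + 91745) = ((32 + (-1)²) + 179665)/(538 + 91745) = ((32 + 1) + 179665)/92283 = (33 + 179665)*(1/92283) = 179698*(1/92283) = 179698/92283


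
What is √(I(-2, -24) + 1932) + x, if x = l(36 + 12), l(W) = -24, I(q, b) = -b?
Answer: -24 + 2*√489 ≈ 20.227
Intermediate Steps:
x = -24
√(I(-2, -24) + 1932) + x = √(-1*(-24) + 1932) - 24 = √(24 + 1932) - 24 = √1956 - 24 = 2*√489 - 24 = -24 + 2*√489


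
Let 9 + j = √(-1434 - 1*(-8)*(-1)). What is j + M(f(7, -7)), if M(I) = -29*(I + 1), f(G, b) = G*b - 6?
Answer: 1557 + I*√1442 ≈ 1557.0 + 37.974*I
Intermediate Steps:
f(G, b) = -6 + G*b
M(I) = -29 - 29*I (M(I) = -29*(1 + I) = -29 - 29*I)
j = -9 + I*√1442 (j = -9 + √(-1434 - 1*(-8)*(-1)) = -9 + √(-1434 + 8*(-1)) = -9 + √(-1434 - 8) = -9 + √(-1442) = -9 + I*√1442 ≈ -9.0 + 37.974*I)
j + M(f(7, -7)) = (-9 + I*√1442) + (-29 - 29*(-6 + 7*(-7))) = (-9 + I*√1442) + (-29 - 29*(-6 - 49)) = (-9 + I*√1442) + (-29 - 29*(-55)) = (-9 + I*√1442) + (-29 + 1595) = (-9 + I*√1442) + 1566 = 1557 + I*√1442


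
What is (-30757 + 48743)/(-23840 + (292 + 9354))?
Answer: -8993/7097 ≈ -1.2672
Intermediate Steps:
(-30757 + 48743)/(-23840 + (292 + 9354)) = 17986/(-23840 + 9646) = 17986/(-14194) = 17986*(-1/14194) = -8993/7097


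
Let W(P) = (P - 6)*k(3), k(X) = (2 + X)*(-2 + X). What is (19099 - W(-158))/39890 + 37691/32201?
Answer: 2144905709/1284497890 ≈ 1.6698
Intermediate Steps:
k(X) = (-2 + X)*(2 + X)
W(P) = -30 + 5*P (W(P) = (P - 6)*(-4 + 3²) = (-6 + P)*(-4 + 9) = (-6 + P)*5 = -30 + 5*P)
(19099 - W(-158))/39890 + 37691/32201 = (19099 - (-30 + 5*(-158)))/39890 + 37691/32201 = (19099 - (-30 - 790))*(1/39890) + 37691*(1/32201) = (19099 - 1*(-820))*(1/39890) + 37691/32201 = (19099 + 820)*(1/39890) + 37691/32201 = 19919*(1/39890) + 37691/32201 = 19919/39890 + 37691/32201 = 2144905709/1284497890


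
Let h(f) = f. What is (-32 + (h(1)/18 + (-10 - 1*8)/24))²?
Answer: 1385329/1296 ≈ 1068.9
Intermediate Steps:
(-32 + (h(1)/18 + (-10 - 1*8)/24))² = (-32 + (1/18 + (-10 - 1*8)/24))² = (-32 + (1*(1/18) + (-10 - 8)*(1/24)))² = (-32 + (1/18 - 18*1/24))² = (-32 + (1/18 - ¾))² = (-32 - 25/36)² = (-1177/36)² = 1385329/1296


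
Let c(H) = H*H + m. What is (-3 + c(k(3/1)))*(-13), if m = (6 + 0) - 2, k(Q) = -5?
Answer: -338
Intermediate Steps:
m = 4 (m = 6 - 2 = 4)
c(H) = 4 + H² (c(H) = H*H + 4 = H² + 4 = 4 + H²)
(-3 + c(k(3/1)))*(-13) = (-3 + (4 + (-5)²))*(-13) = (-3 + (4 + 25))*(-13) = (-3 + 29)*(-13) = 26*(-13) = -338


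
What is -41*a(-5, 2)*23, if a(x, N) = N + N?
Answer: -3772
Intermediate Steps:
a(x, N) = 2*N
-41*a(-5, 2)*23 = -82*2*23 = -41*4*23 = -164*23 = -3772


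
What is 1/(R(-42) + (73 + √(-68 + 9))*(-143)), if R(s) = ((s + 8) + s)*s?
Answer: I/(-7247*I + 143*√59) ≈ -0.00013489 + 2.0445e-5*I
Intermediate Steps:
R(s) = s*(8 + 2*s) (R(s) = ((8 + s) + s)*s = (8 + 2*s)*s = s*(8 + 2*s))
1/(R(-42) + (73 + √(-68 + 9))*(-143)) = 1/(2*(-42)*(4 - 42) + (73 + √(-68 + 9))*(-143)) = 1/(2*(-42)*(-38) + (73 + √(-59))*(-143)) = 1/(3192 + (73 + I*√59)*(-143)) = 1/(3192 + (-10439 - 143*I*√59)) = 1/(-7247 - 143*I*√59)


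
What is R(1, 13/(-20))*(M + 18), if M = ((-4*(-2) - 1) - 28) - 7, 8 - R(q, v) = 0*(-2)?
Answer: -80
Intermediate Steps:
R(q, v) = 8 (R(q, v) = 8 - 0*(-2) = 8 - 1*0 = 8 + 0 = 8)
M = -28 (M = ((8 - 1) - 28) - 7 = (7 - 28) - 7 = -21 - 7 = -28)
R(1, 13/(-20))*(M + 18) = 8*(-28 + 18) = 8*(-10) = -80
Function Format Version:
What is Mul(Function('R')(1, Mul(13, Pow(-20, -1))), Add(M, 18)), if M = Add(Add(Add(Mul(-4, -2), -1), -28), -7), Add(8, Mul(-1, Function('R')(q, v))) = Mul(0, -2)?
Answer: -80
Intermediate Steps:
Function('R')(q, v) = 8 (Function('R')(q, v) = Add(8, Mul(-1, Mul(0, -2))) = Add(8, Mul(-1, 0)) = Add(8, 0) = 8)
M = -28 (M = Add(Add(Add(8, -1), -28), -7) = Add(Add(7, -28), -7) = Add(-21, -7) = -28)
Mul(Function('R')(1, Mul(13, Pow(-20, -1))), Add(M, 18)) = Mul(8, Add(-28, 18)) = Mul(8, -10) = -80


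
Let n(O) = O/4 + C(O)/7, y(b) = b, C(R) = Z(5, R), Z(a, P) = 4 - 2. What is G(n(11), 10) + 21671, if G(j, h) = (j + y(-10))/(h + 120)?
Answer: 1213573/56 ≈ 21671.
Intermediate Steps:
Z(a, P) = 2
C(R) = 2
n(O) = 2/7 + O/4 (n(O) = O/4 + 2/7 = 2/7 + O/4)
G(j, h) = (-10 + j)/(120 + h) (G(j, h) = (j - 10)/(h + 120) = (-10 + j)/(120 + h))
G(n(11), 10) + 21671 = (-10 + (2/7 + (¼)*11))/(120 + 10) + 21671 = (-10 + (2/7 + 11/4))/130 + 21671 = (-10 + 85/28)/130 + 21671 = (1/130)*(-195/28) + 21671 = -3/56 + 21671 = 1213573/56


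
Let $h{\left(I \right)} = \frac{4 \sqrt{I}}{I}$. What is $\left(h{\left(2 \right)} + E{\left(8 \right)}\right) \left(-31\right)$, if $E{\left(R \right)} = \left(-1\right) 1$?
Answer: $31 - 62 \sqrt{2} \approx -56.681$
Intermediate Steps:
$E{\left(R \right)} = -1$
$h{\left(I \right)} = \frac{4}{\sqrt{I}}$
$\left(h{\left(2 \right)} + E{\left(8 \right)}\right) \left(-31\right) = \left(\frac{4}{\sqrt{2}} - 1\right) \left(-31\right) = \left(4 \frac{\sqrt{2}}{2} - 1\right) \left(-31\right) = \left(2 \sqrt{2} - 1\right) \left(-31\right) = \left(-1 + 2 \sqrt{2}\right) \left(-31\right) = 31 - 62 \sqrt{2}$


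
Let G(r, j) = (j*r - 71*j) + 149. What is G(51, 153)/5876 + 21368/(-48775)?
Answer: -267542393/286601900 ≈ -0.93350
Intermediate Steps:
G(r, j) = 149 - 71*j + j*r (G(r, j) = (-71*j + j*r) + 149 = 149 - 71*j + j*r)
G(51, 153)/5876 + 21368/(-48775) = (149 - 71*153 + 153*51)/5876 + 21368/(-48775) = (149 - 10863 + 7803)*(1/5876) + 21368*(-1/48775) = -2911*1/5876 - 21368/48775 = -2911/5876 - 21368/48775 = -267542393/286601900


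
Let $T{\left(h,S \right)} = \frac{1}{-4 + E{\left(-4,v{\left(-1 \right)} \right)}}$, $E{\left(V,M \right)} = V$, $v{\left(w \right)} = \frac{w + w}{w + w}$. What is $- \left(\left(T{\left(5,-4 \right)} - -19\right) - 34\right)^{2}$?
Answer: $- \frac{14641}{64} \approx -228.77$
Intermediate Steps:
$v{\left(w \right)} = 1$ ($v{\left(w \right)} = \frac{2 w}{2 w} = 2 w \frac{1}{2 w} = 1$)
$T{\left(h,S \right)} = - \frac{1}{8}$ ($T{\left(h,S \right)} = \frac{1}{-4 - 4} = \frac{1}{-8} = - \frac{1}{8}$)
$- \left(\left(T{\left(5,-4 \right)} - -19\right) - 34\right)^{2} = - \left(\left(- \frac{1}{8} - -19\right) - 34\right)^{2} = - \left(\left(- \frac{1}{8} + 19\right) - 34\right)^{2} = - \left(\frac{151}{8} - 34\right)^{2} = - \left(- \frac{121}{8}\right)^{2} = \left(-1\right) \frac{14641}{64} = - \frac{14641}{64}$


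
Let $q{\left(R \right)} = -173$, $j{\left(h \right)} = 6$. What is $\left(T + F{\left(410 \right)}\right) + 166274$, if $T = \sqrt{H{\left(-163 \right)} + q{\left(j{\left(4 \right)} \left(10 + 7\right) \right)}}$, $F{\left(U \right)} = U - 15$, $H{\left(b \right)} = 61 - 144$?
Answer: $166669 + 16 i \approx 1.6667 \cdot 10^{5} + 16.0 i$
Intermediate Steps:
$H{\left(b \right)} = -83$ ($H{\left(b \right)} = 61 - 144 = -83$)
$F{\left(U \right)} = -15 + U$ ($F{\left(U \right)} = U - 15 = -15 + U$)
$T = 16 i$ ($T = \sqrt{-83 - 173} = \sqrt{-256} = 16 i \approx 16.0 i$)
$\left(T + F{\left(410 \right)}\right) + 166274 = \left(16 i + \left(-15 + 410\right)\right) + 166274 = \left(16 i + 395\right) + 166274 = \left(395 + 16 i\right) + 166274 = 166669 + 16 i$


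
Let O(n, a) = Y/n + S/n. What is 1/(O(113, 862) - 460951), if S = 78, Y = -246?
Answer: -113/52087631 ≈ -2.1694e-6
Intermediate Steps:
O(n, a) = -168/n (O(n, a) = -246/n + 78/n = -168/n)
1/(O(113, 862) - 460951) = 1/(-168/113 - 460951) = 1/(-52087631/113) = -113/52087631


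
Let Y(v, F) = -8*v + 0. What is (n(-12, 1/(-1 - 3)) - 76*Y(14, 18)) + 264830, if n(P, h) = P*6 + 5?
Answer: 273275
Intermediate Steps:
Y(v, F) = -8*v
n(P, h) = 5 + 6*P (n(P, h) = 6*P + 5 = 5 + 6*P)
(n(-12, 1/(-1 - 3)) - 76*Y(14, 18)) + 264830 = ((5 + 6*(-12)) - (-608)*14) + 264830 = ((5 - 72) - 76*(-112)) + 264830 = (-67 + 8512) + 264830 = 8445 + 264830 = 273275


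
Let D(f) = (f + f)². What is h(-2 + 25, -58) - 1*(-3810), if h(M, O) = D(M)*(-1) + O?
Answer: 1636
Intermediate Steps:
D(f) = 4*f² (D(f) = (2*f)² = 4*f²)
h(M, O) = O - 4*M² (h(M, O) = (4*M²)*(-1) + O = -4*M² + O = O - 4*M²)
h(-2 + 25, -58) - 1*(-3810) = (-58 - 4*(-2 + 25)²) - 1*(-3810) = (-58 - 4*23²) + 3810 = (-58 - 4*529) + 3810 = (-58 - 2116) + 3810 = -2174 + 3810 = 1636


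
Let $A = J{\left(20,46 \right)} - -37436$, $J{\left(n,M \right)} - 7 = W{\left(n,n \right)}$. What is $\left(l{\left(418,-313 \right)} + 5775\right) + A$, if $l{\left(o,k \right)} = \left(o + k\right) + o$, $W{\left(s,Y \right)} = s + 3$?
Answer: $43764$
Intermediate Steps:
$W{\left(s,Y \right)} = 3 + s$
$J{\left(n,M \right)} = 10 + n$ ($J{\left(n,M \right)} = 7 + \left(3 + n\right) = 10 + n$)
$l{\left(o,k \right)} = k + 2 o$ ($l{\left(o,k \right)} = \left(k + o\right) + o = k + 2 o$)
$A = 37466$ ($A = \left(10 + 20\right) - -37436 = 30 + 37436 = 37466$)
$\left(l{\left(418,-313 \right)} + 5775\right) + A = \left(\left(-313 + 2 \cdot 418\right) + 5775\right) + 37466 = \left(\left(-313 + 836\right) + 5775\right) + 37466 = \left(523 + 5775\right) + 37466 = 6298 + 37466 = 43764$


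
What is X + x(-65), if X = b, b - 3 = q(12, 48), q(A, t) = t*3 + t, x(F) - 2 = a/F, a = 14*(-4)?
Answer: 12861/65 ≈ 197.86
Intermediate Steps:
a = -56
x(F) = 2 - 56/F
q(A, t) = 4*t (q(A, t) = 3*t + t = 4*t)
b = 195 (b = 3 + 4*48 = 3 + 192 = 195)
X = 195
X + x(-65) = 195 + (2 - 56/(-65)) = 195 + (2 - 56*(-1/65)) = 195 + (2 + 56/65) = 195 + 186/65 = 12861/65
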